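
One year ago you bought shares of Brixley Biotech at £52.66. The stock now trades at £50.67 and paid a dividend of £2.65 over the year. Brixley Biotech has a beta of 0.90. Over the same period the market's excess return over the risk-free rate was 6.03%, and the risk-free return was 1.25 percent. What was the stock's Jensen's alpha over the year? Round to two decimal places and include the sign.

-5.42%

Realised HPR = (P1 + D1 − P0) / P0 = (50.67 + 2.65 − 52.66) / 52.66 = 0.66 / 52.66 = 1.2533%
CAPM required = R_f + β·MRP = 1.25% + 0.90 × 6.03% = 6.6770%
α = realised − required = 1.2533% − 6.6770% = -5.42%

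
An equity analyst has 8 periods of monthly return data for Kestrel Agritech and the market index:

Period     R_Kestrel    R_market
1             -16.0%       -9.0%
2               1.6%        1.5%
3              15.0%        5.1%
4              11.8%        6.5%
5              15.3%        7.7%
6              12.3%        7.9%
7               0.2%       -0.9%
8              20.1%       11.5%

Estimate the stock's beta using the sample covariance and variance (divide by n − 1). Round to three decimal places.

Mean R_i = (-16.0 + 1.6 + 15.0 + 11.8 + 15.3 + 12.3 + 0.2 + 20.1) / 8 = 7.5375%
Mean R_m = (-9.0 + 1.5 + 5.1 + 6.5 + 7.7 + 7.9 − 0.9 + 11.5) / 8 = 3.7875%
Σ(R_i − R̄_i)(R_m − R̄_m) = 517.1638  ⇒  Cov = 517.1638 / 7 = 73.8805
Σ(R_m − R̄_m)² = 291.5088  ⇒  Var(R_m) = 291.5088 / 7 = 41.6441
β = Cov / Var(R_m) = 73.8805 / 41.6441 = 1.7741

1.774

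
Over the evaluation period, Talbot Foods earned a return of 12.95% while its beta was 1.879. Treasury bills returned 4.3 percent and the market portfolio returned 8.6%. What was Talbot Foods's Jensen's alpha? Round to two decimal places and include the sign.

+0.57%

Market excess return = 8.6% − 4.3% = 4.30%
CAPM benchmark = R_f + β(R_m − R_f) = 4.3% + 1.879 × 4.3% = 12.3797%
α = actual − benchmark = 12.95% − 12.3797% = +0.57%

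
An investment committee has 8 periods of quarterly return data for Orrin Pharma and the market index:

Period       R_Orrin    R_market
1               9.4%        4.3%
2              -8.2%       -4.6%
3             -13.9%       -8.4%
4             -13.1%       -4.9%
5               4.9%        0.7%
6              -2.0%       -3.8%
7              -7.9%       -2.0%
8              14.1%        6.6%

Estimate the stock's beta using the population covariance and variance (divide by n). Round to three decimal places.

Mean R_i = (9.4 − 8.2 − 13.9 − 13.1 + 4.9 − 2.0 − 7.9 + 14.1) / 8 = -2.0875%
Mean R_m = (4.3 − 4.6 − 8.4 − 4.9 + 0.7 − 3.8 − 2.0 + 6.6) / 8 = -1.5125%
Σ(R_i − R̄_i)(R_m − R̄_m) = 353.7213  ⇒  Cov = 353.7213 / 8 = 44.2152
Σ(R_m − R̄_m)² = 178.4088  ⇒  Var(R_m) = 178.4088 / 8 = 22.3011
β = Cov / Var(R_m) = 44.2152 / 22.3011 = 1.9826

1.983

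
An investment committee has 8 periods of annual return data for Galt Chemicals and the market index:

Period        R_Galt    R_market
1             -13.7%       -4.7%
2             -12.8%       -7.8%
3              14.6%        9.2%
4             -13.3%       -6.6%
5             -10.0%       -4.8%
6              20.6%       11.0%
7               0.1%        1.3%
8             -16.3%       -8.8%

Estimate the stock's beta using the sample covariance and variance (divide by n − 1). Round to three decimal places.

Mean R_i = (-13.7 − 12.8 + 14.6 − 13.3 − 10.0 + 20.6 + 0.1 − 16.3) / 8 = -3.8500%
Mean R_m = (-4.7 − 7.8 + 9.2 − 6.6 − 4.8 + 11.0 + 1.3 − 8.8) / 8 = -1.4000%
Σ(R_i − R̄_i)(R_m − R̄_m) = 761.3800  ⇒  Cov = 761.3800 / 7 = 108.7686
Σ(R_m − R̄_m)² = 418.6200  ⇒  Var(R_m) = 418.6200 / 7 = 59.8029
β = Cov / Var(R_m) = 108.7686 / 59.8029 = 1.8188

1.819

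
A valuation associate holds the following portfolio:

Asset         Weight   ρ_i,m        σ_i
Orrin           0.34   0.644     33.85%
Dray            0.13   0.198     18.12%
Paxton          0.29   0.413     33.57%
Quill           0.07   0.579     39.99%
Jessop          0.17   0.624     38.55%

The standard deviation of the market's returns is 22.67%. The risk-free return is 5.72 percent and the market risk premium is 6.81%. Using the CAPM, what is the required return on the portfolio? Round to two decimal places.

β_Orrin = 0.644 × 33.85% / 22.67% = 0.9616
β_Dray = 0.198 × 18.12% / 22.67% = 0.1583
β_Paxton = 0.413 × 33.57% / 22.67% = 0.6116
β_Quill = 0.579 × 39.99% / 22.67% = 1.0214
β_Jessop = 0.624 × 38.55% / 22.67% = 1.0611
β_P = Σ w_i β_i = 0.34×0.9616 + 0.13×0.1583 + 0.29×0.6116 + 0.07×1.0214 + 0.17×1.0611 = 0.7768
E(R_P) = R_f + β_P × MRP = 5.72% + 0.7768 × 6.81% = 11.01%

11.01%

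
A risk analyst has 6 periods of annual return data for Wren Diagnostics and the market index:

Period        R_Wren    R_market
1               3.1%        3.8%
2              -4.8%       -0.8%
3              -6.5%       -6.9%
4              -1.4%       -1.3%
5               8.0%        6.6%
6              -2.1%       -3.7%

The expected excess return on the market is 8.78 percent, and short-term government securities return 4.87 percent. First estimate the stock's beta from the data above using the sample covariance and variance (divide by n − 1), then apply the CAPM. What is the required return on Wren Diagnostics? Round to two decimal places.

13.70%

Mean R_i = (3.1 − 4.8 − 6.5 − 1.4 + 8.0 − 2.1) / 6 = -0.6167%
Mean R_m = (3.8 − 0.8 − 6.9 − 1.3 + 6.6 − 3.7) / 6 = -0.3833%
Σ(R_i − R̄_i)(R_m − R̄_m) = 121.4417  ⇒  Cov = 121.4417 / 5 = 24.2883
Σ(R_m − R̄_m)² = 120.7483  ⇒  Var(R_m) = 120.7483 / 5 = 24.1497
β = Cov / Var(R_m) = 24.2883 / 24.1497 = 1.0057
E(R) = R_f + β × MRP = 4.87% + 1.0057 × 8.78% = 13.70%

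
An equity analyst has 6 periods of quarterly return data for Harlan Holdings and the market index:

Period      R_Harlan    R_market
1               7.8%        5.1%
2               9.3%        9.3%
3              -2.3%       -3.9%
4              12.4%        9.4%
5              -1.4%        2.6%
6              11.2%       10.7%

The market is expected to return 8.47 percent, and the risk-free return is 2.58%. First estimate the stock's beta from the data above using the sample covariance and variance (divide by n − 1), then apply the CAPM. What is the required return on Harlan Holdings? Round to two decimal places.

8.84%

Mean R_i = (7.8 + 9.3 − 2.3 + 12.4 − 1.4 + 11.2) / 6 = 6.1667%
Mean R_m = (5.1 + 9.3 − 3.9 + 9.4 + 2.6 + 10.7) / 6 = 5.5333%
Σ(R_i − R̄_i)(R_m − R̄_m) = 163.2667  ⇒  Cov = 163.2667 / 5 = 32.6533
Σ(R_m − R̄_m)² = 153.6133  ⇒  Var(R_m) = 153.6133 / 5 = 30.7227
β = Cov / Var(R_m) = 32.6533 / 30.7227 = 1.0628
MRP = 8.47% − 2.58% = 5.89%
E(R) = R_f + β × MRP = 2.58% + 1.0628 × 5.89% = 8.84%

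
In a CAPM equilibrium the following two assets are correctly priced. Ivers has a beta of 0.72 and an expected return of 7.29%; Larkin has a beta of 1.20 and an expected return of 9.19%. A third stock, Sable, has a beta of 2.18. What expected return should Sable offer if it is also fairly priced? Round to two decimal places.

13.07%

MRP (SML slope) = (9.19% − 7.29%) / (1.20 − 0.72) = 1.90% / 0.48 = 3.9583%
R_f (intercept) = 7.29% − 0.72 × 3.9583% = 4.4400%
E(R_Sable) = R_f + β × MRP = 4.4400% + 2.18 × 3.9583% = 13.07%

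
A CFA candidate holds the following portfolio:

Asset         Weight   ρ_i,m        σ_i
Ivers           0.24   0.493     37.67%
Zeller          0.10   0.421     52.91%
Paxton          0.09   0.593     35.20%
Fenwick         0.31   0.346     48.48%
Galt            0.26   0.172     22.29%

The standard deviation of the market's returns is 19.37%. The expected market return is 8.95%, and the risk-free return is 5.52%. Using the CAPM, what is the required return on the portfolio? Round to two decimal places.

8.13%

β_Ivers = 0.493 × 37.67% / 19.37% = 0.9588
β_Zeller = 0.421 × 52.91% / 19.37% = 1.1500
β_Paxton = 0.593 × 35.20% / 19.37% = 1.0776
β_Fenwick = 0.346 × 48.48% / 19.37% = 0.8660
β_Galt = 0.172 × 22.29% / 19.37% = 0.1979
β_P = Σ w_i β_i = 0.24×0.9588 + 0.10×1.1500 + 0.09×1.0776 + 0.31×0.8660 + 0.26×0.1979 = 0.7620
MRP = 8.95% − 5.52% = 3.43%
E(R_P) = R_f + β_P × MRP = 5.52% + 0.7620 × 3.43% = 8.13%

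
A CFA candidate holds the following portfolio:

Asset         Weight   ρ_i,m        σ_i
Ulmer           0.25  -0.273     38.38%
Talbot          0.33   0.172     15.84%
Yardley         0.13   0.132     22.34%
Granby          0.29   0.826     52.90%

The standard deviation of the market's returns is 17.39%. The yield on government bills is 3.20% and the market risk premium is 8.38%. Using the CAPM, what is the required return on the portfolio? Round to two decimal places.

β_Ulmer = -0.273 × 38.38% / 17.39% = -0.6025
β_Talbot = 0.172 × 15.84% / 17.39% = 0.1567
β_Yardley = 0.132 × 22.34% / 17.39% = 0.1696
β_Granby = 0.826 × 52.90% / 17.39% = 2.5127
β_P = Σ w_i β_i = 0.25×-0.6025 + 0.33×0.1567 + 0.13×0.1696 + 0.29×2.5127 = 0.6518
E(R_P) = R_f + β_P × MRP = 3.20% + 0.6518 × 8.38% = 8.66%

8.66%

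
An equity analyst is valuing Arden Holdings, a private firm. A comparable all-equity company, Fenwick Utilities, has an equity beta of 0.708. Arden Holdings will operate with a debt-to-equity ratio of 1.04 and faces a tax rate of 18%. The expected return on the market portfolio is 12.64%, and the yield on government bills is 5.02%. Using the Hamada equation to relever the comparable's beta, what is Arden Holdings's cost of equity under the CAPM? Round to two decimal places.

β_L = β_U × [1 + (1 − t)(D/E)] = 0.708 × [1 + (1 − 0.18) × 1.04]
    = 0.708 × [1 + 0.82 × 1.04] = 0.708 × 1.8528 = 1.3118
MRP = 12.64% − 5.02% = 7.62%
E(R) = R_f + β_L × MRP = 5.02% + 1.3118 × 7.62% = 15.02%

15.02%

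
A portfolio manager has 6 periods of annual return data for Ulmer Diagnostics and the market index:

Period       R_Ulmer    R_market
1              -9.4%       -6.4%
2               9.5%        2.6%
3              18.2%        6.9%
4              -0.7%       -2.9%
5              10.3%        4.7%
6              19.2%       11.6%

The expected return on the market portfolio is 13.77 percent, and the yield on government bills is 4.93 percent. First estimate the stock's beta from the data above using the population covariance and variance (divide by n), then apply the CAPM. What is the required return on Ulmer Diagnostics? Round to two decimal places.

Mean R_i = (-9.4 + 9.5 + 18.2 − 0.7 + 10.3 + 19.2) / 6 = 7.8500%
Mean R_m = (-6.4 + 2.6 + 6.9 − 2.9 + 4.7 + 11.6) / 6 = 2.7500%
Σ(R_i − R̄_i)(R_m − R̄_m) = 354.0750  ⇒  Cov = 354.0750 / 6 = 59.0125
Σ(R_m − R̄_m)² = 215.0150  ⇒  Var(R_m) = 215.0150 / 6 = 35.8358
β = Cov / Var(R_m) = 59.0125 / 35.8358 = 1.6467
MRP = 13.77% − 4.93% = 8.84%
E(R) = R_f + β × MRP = 4.93% + 1.6467 × 8.84% = 19.49%

19.49%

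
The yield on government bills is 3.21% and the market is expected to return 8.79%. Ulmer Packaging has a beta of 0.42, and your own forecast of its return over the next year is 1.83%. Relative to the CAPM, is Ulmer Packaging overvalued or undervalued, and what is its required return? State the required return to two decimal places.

MRP = 8.79% − 3.21% = 5.58%
Required return = R_f + β·MRP = 3.21% + 0.42 × 5.58% = 5.55%
Forecast 1.83% < required 5.55% → the stock plots below the SML → overvalued.

Overvalued; required return 5.55%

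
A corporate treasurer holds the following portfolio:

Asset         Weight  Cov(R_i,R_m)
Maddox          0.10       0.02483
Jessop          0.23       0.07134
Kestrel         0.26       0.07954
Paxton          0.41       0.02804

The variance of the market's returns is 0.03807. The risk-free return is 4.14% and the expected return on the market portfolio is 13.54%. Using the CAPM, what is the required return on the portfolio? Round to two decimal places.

16.75%

β_Maddox = 0.02483 / 0.03807 = 0.6522
β_Jessop = 0.07134 / 0.03807 = 1.8739
β_Kestrel = 0.07954 / 0.03807 = 2.0893
β_Paxton = 0.02804 / 0.03807 = 0.7365
β_P = Σ w_i β_i = 0.10×0.6522 + 0.23×1.8739 + 0.26×2.0893 + 0.41×0.7365 = 1.3414
MRP = 13.54% − 4.14% = 9.40%
E(R_P) = R_f + β_P × MRP = 4.14% + 1.3414 × 9.40% = 16.75%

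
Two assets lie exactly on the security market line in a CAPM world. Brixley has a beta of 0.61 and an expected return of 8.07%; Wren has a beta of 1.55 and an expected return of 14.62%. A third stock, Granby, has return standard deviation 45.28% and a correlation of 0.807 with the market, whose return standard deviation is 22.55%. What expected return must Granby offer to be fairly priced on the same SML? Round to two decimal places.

15.11%

MRP = (14.62% − 8.07%) / (1.55 − 0.61) = 6.9681%
R_f = 8.07% − 0.61 × 6.9681% = 3.8195%
β_Granby = ρ·σ_i/σ_m = 0.807 × 45.28 / 22.55 = 1.6204
E(R_Granby) = R_f + β × MRP = 3.8195% + 1.6204 × 6.9681% = 15.11%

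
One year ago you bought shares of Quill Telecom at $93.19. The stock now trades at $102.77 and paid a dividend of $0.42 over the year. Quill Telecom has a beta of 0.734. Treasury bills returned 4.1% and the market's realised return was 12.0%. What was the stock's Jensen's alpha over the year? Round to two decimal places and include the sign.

+0.83%

Realised HPR = (P1 + D1 − P0) / P0 = (102.77 + 0.42 − 93.19) / 93.19 = 10.00 / 93.19 = 10.7308%
MRP = 12.0% − 4.1% = 7.90%
CAPM required = R_f + β·MRP = 4.1% + 0.734 × 7.9% = 9.8986%
α = realised − required = 10.7308% − 9.8986% = +0.83%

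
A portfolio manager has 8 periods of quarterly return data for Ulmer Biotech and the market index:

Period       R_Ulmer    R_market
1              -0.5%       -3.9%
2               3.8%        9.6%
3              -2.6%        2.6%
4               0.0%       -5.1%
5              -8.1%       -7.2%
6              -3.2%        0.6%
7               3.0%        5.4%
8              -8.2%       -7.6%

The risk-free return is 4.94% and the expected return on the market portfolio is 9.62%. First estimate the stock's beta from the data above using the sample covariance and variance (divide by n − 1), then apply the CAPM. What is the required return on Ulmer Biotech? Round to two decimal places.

7.58%

Mean R_i = (-0.5 + 3.8 − 2.6 + 0.0 − 8.1 − 3.2 + 3.0 − 8.2) / 8 = -1.9750%
Mean R_m = (-3.9 + 9.6 + 2.6 − 5.1 − 7.2 + 0.6 + 5.4 − 7.6) / 8 = -0.7000%
Σ(R_i − R̄_i)(R_m − R̄_m) = 155.5300  ⇒  Cov = 155.5300 / 7 = 22.2186
Σ(R_m − R̄_m)² = 275.3400  ⇒  Var(R_m) = 275.3400 / 7 = 39.3343
β = Cov / Var(R_m) = 22.2186 / 39.3343 = 0.5649
MRP = 9.62% − 4.94% = 4.68%
E(R) = R_f + β × MRP = 4.94% + 0.5649 × 4.68% = 7.58%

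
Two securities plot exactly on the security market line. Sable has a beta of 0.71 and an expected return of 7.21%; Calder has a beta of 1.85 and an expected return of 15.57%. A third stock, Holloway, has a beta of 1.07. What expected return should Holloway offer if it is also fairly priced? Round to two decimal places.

MRP (SML slope) = (15.57% − 7.21%) / (1.85 − 0.71) = 8.36% / 1.14 = 7.3333%
R_f (intercept) = 7.21% − 0.71 × 7.3333% = 2.0034%
E(R_Holloway) = R_f + β × MRP = 2.0034% + 1.07 × 7.3333% = 9.85%

9.85%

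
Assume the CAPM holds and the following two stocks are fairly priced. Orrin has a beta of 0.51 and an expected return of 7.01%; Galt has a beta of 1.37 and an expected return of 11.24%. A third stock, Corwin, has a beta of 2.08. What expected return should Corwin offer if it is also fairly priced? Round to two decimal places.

MRP (SML slope) = (11.24% − 7.01%) / (1.37 − 0.51) = 4.23% / 0.86 = 4.9186%
R_f (intercept) = 7.01% − 0.51 × 4.9186% = 4.5015%
E(R_Corwin) = R_f + β × MRP = 4.5015% + 2.08 × 4.9186% = 14.73%

14.73%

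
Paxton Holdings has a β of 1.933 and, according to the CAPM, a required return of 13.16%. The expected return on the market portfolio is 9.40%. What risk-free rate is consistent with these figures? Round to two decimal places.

5.37%

E(R) = R_f + β(E(R_m) − R_f) = R_f(1 − β) + β·E(R_m)
13.16% = R_f × (1 − 1.933) + 1.933 × 9.40%
13.16% = R_f × -0.933 + 18.17020%
R_f = (13.16% − 18.17020%) / -0.933 = 5.37%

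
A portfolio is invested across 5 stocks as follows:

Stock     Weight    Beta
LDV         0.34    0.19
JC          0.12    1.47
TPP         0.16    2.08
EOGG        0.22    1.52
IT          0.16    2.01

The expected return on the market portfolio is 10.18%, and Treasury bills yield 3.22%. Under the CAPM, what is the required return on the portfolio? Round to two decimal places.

11.78%

β_P = Σ w_i β_i = 0.34×0.19 + 0.12×1.47 + 0.16×2.08 + 0.22×1.52 + 0.16×2.01 = 1.2298
MRP = 10.18% − 3.22% = 6.96%
E(R_P) = R_f + β_P × MRP = 3.22% + 1.2298 × 6.96% = 11.78%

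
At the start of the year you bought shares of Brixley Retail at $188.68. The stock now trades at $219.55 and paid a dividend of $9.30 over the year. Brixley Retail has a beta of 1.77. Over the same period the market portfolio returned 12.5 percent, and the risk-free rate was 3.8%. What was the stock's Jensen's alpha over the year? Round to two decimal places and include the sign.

Realised HPR = (P1 + D1 − P0) / P0 = (219.55 + 9.30 − 188.68) / 188.68 = 40.17 / 188.68 = 21.2900%
MRP = 12.5% − 3.8% = 8.70%
CAPM required = R_f + β·MRP = 3.8% + 1.77 × 8.7% = 19.1990%
α = realised − required = 21.2900% − 19.1990% = +2.09%

+2.09%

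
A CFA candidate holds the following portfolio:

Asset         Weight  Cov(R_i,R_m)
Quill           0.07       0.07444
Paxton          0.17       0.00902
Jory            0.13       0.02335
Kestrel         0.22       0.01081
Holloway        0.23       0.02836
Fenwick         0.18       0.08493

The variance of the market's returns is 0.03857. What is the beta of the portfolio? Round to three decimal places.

β_Quill = 0.07444 / 0.03857 = 1.9300
β_Paxton = 0.00902 / 0.03857 = 0.2339
β_Jory = 0.02335 / 0.03857 = 0.6054
β_Kestrel = 0.01081 / 0.03857 = 0.2803
β_Holloway = 0.02836 / 0.03857 = 0.7353
β_Fenwick = 0.08493 / 0.03857 = 2.2020
β_P = Σ w_i β_i = 0.07×1.9300 + 0.17×0.2339 + 0.13×0.6054 + 0.22×0.2803 + 0.23×0.7353 + 0.18×2.2020 = 0.8807

0.881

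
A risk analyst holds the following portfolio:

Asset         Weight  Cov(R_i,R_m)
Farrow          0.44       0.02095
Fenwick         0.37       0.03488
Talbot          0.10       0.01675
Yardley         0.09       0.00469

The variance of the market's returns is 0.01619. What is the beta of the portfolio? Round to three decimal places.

1.496

β_Farrow = 0.02095 / 0.01619 = 1.2940
β_Fenwick = 0.03488 / 0.01619 = 2.1544
β_Talbot = 0.01675 / 0.01619 = 1.0346
β_Yardley = 0.00469 / 0.01619 = 0.2897
β_P = Σ w_i β_i = 0.44×1.2940 + 0.37×2.1544 + 0.10×1.0346 + 0.09×0.2897 = 1.4960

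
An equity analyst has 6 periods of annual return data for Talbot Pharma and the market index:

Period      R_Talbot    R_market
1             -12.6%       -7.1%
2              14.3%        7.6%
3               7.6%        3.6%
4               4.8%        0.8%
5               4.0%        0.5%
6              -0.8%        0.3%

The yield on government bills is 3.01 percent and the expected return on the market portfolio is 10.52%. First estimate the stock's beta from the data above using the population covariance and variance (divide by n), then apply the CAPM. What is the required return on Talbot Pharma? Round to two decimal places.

16.82%

Mean R_i = (-12.6 + 14.3 + 7.6 + 4.8 + 4.0 − 0.8) / 6 = 2.8833%
Mean R_m = (-7.1 + 7.6 + 3.6 + 0.8 + 0.5 + 0.3) / 6 = 0.9500%
Σ(R_i − R̄_i)(R_m − R̄_m) = 214.6650  ⇒  Cov = 214.6650 / 6 = 35.7775
Σ(R_m − R̄_m)² = 116.6950  ⇒  Var(R_m) = 116.6950 / 6 = 19.4492
β = Cov / Var(R_m) = 35.7775 / 19.4492 = 1.8395
MRP = 10.52% − 3.01% = 7.51%
E(R) = R_f + β × MRP = 3.01% + 1.8395 × 7.51% = 16.82%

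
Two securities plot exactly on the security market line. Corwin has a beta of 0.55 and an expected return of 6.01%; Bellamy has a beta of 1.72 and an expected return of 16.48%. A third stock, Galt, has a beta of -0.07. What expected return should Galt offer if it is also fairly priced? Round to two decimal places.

MRP (SML slope) = (16.48% − 6.01%) / (1.72 − 0.55) = 10.47% / 1.17 = 8.9487%
R_f (intercept) = 6.01% − 0.55 × 8.9487% = 1.0882%
E(R_Galt) = R_f + β × MRP = 1.0882% + -0.07 × 8.9487% = 0.46%

0.46%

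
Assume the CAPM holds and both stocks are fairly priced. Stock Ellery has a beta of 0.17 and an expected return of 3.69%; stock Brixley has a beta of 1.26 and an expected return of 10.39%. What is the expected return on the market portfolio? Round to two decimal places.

8.79%

Both satisfy E(R) = R_f + β·MRP, so the slope of the SML is
MRP = (10.39% − 3.69%) / (1.26 − 0.17) = 6.70% / 1.09 = 6.1468%
R_f = E(R_Ellery) − β_Ellery·MRP = 3.69% − 0.17 × 6.1468% = 2.6450%
E(R_m) = R_f + MRP = 2.6450% + 6.1468% = 8.79%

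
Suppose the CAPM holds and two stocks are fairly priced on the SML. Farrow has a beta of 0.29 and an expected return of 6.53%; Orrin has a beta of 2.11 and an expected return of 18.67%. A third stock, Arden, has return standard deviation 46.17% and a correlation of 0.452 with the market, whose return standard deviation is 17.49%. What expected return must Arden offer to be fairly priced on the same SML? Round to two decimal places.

MRP = (18.67% − 6.53%) / (2.11 − 0.29) = 6.6703%
R_f = 6.53% − 0.29 × 6.6703% = 4.5956%
β_Arden = ρ·σ_i/σ_m = 0.452 × 46.17 / 17.49 = 1.1932
E(R_Arden) = R_f + β × MRP = 4.5956% + 1.1932 × 6.6703% = 12.55%

12.55%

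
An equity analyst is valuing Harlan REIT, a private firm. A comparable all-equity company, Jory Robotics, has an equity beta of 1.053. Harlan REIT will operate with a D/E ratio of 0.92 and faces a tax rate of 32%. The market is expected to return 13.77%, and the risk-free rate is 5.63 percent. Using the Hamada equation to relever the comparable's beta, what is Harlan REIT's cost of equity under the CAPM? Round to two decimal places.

19.56%

β_L = β_U × [1 + (1 − t)(D/E)] = 1.053 × [1 + (1 − 0.32) × 0.92]
    = 1.053 × [1 + 0.68 × 0.92] = 1.053 × 1.6256 = 1.7118
MRP = 13.77% − 5.63% = 8.14%
E(R) = R_f + β_L × MRP = 5.63% + 1.7118 × 8.14% = 19.56%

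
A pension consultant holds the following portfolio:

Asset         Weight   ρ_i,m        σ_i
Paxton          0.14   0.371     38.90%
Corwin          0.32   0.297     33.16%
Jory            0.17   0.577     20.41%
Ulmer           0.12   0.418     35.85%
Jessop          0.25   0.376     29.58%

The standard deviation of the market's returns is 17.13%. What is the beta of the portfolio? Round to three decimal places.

β_Paxton = 0.371 × 38.90% / 17.13% = 0.8425
β_Corwin = 0.297 × 33.16% / 17.13% = 0.5749
β_Jory = 0.577 × 20.41% / 17.13% = 0.6875
β_Ulmer = 0.418 × 35.85% / 17.13% = 0.8748
β_Jessop = 0.376 × 29.58% / 17.13% = 0.6493
β_P = Σ w_i β_i = 0.14×0.8425 + 0.32×0.5749 + 0.17×0.6875 + 0.12×0.8748 + 0.25×0.6493 = 0.6861

0.686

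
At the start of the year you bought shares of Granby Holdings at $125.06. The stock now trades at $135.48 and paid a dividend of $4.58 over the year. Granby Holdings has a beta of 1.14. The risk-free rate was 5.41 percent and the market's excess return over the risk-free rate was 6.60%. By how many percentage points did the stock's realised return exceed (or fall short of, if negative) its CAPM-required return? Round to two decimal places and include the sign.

-0.94%

Realised HPR = (P1 + D1 − P0) / P0 = (135.48 + 4.58 − 125.06) / 125.06 = 15.00 / 125.06 = 11.9942%
CAPM required = R_f + β·MRP = 5.41% + 1.14 × 6.60% = 12.9340%
α = realised − required = 11.9942% − 12.9340% = -0.94%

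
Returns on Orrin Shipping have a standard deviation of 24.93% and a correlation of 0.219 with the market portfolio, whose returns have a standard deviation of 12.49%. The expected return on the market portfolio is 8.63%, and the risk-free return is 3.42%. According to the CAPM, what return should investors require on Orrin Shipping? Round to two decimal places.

5.70%

β = ρ × σ_i / σ_m = 0.219 × 24.93% / 12.49% = 0.4371
MRP = 8.63% − 3.42% = 5.21%
E(R) = 3.42% + 0.4371 × 5.21% = 5.70%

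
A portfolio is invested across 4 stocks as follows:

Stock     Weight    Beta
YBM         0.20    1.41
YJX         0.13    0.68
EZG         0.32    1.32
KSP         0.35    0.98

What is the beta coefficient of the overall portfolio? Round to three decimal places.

β_P = Σ w_i β_i = 0.20×1.41 + 0.13×0.68 + 0.32×1.32 + 0.35×0.98 = 1.1358

1.136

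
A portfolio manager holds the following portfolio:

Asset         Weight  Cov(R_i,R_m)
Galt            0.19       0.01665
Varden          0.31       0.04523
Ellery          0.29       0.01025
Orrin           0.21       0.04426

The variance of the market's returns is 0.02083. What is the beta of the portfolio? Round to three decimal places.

β_Galt = 0.01665 / 0.02083 = 0.7993
β_Varden = 0.04523 / 0.02083 = 2.1714
β_Ellery = 0.01025 / 0.02083 = 0.4921
β_Orrin = 0.04426 / 0.02083 = 2.1248
β_P = Σ w_i β_i = 0.19×0.7993 + 0.31×2.1714 + 0.29×0.4921 + 0.21×2.1248 = 1.4139

1.414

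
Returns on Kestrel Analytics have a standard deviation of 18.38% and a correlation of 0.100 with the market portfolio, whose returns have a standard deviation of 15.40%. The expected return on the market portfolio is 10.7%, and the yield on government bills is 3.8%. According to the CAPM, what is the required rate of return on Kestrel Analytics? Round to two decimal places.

4.62%

β = ρ × σ_i / σ_m = 0.100 × 18.38% / 15.40% = 0.1194
MRP = 10.7% − 3.8% = 6.90%
E(R) = 3.8% + 0.1194 × 6.9% = 4.62%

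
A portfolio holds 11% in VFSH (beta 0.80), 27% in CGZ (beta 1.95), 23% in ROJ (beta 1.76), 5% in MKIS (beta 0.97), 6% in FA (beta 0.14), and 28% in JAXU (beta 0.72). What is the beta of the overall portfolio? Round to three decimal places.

β_P = Σ w_i β_i = 0.11×0.80 + 0.27×1.95 + 0.23×1.76 + 0.05×0.97 + 0.06×0.14 + 0.28×0.72 = 1.2778

1.278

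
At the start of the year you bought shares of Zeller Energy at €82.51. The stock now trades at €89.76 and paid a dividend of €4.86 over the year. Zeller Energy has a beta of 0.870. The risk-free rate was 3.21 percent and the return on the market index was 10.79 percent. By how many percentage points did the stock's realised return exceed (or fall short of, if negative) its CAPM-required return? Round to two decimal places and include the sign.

Realised HPR = (P1 + D1 − P0) / P0 = (89.76 + 4.86 − 82.51) / 82.51 = 12.11 / 82.51 = 14.6770%
MRP = 10.79% − 3.21% = 7.58%
CAPM required = R_f + β·MRP = 3.21% + 0.870 × 7.58% = 9.80460%
α = realised − required = 14.6770% − 9.80460% = +4.87%

+4.87%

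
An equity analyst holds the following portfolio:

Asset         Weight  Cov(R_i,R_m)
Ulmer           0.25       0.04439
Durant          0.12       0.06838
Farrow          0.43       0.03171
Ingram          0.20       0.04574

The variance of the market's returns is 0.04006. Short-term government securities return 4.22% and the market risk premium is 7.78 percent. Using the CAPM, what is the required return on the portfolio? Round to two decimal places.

12.39%

β_Ulmer = 0.04439 / 0.04006 = 1.1081
β_Durant = 0.06838 / 0.04006 = 1.7069
β_Farrow = 0.03171 / 0.04006 = 0.7916
β_Ingram = 0.04574 / 0.04006 = 1.1418
β_P = Σ w_i β_i = 0.25×1.1081 + 0.12×1.7069 + 0.43×0.7916 + 0.20×1.1418 = 1.0506
E(R_P) = R_f + β_P × MRP = 4.22% + 1.0506 × 7.78% = 12.39%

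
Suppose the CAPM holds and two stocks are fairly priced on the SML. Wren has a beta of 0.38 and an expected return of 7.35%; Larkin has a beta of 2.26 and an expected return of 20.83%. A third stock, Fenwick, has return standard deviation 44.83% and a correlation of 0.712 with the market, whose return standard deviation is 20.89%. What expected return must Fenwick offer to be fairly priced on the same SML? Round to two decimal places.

15.58%

MRP = (20.83% − 7.35%) / (2.26 − 0.38) = 7.1702%
R_f = 7.35% − 0.38 × 7.1702% = 4.6253%
β_Fenwick = ρ·σ_i/σ_m = 0.712 × 44.83 / 20.89 = 1.5280
E(R_Fenwick) = R_f + β × MRP = 4.6253% + 1.5280 × 7.1702% = 15.58%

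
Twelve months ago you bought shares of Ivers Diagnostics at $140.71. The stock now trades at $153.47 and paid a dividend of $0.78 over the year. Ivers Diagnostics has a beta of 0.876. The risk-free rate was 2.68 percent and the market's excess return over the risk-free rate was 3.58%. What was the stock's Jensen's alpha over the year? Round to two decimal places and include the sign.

Realised HPR = (P1 + D1 − P0) / P0 = (153.47 + 0.78 − 140.71) / 140.71 = 13.54 / 140.71 = 9.6226%
CAPM required = R_f + β·MRP = 2.68% + 0.876 × 3.58% = 5.81608%
α = realised − required = 9.6226% − 5.81608% = +3.81%

+3.81%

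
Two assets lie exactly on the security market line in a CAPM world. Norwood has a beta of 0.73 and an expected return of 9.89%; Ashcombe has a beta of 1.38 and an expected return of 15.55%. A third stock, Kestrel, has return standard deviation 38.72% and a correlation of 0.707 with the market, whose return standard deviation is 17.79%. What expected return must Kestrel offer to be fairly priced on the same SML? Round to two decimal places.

MRP = (15.55% − 9.89%) / (1.38 − 0.73) = 8.7077%
R_f = 9.89% − 0.73 × 8.7077% = 3.5334%
β_Kestrel = ρ·σ_i/σ_m = 0.707 × 38.72 / 17.79 = 1.5388
E(R_Kestrel) = R_f + β × MRP = 3.5334% + 1.5388 × 8.7077% = 16.93%

16.93%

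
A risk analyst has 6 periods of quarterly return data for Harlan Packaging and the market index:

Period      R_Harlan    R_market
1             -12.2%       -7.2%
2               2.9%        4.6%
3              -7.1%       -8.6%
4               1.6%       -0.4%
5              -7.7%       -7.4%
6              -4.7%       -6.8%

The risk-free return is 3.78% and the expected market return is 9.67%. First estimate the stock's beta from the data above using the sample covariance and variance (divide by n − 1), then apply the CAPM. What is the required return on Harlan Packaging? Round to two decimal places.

Mean R_i = (-12.2 + 2.9 − 7.1 + 1.6 − 7.7 − 4.7) / 6 = -4.5333%
Mean R_m = (-7.2 + 4.6 − 8.6 − 0.4 − 7.4 − 6.8) / 6 = -4.3000%
Σ(R_i − R̄_i)(R_m − R̄_m) = 133.5800  ⇒  Cov = 133.5800 / 5 = 26.7160
Σ(R_m − R̄_m)² = 137.1800  ⇒  Var(R_m) = 137.1800 / 5 = 27.4360
β = Cov / Var(R_m) = 26.7160 / 27.4360 = 0.9738
MRP = 9.67% − 3.78% = 5.89%
E(R) = R_f + β × MRP = 3.78% + 0.9738 × 5.89% = 9.52%

9.52%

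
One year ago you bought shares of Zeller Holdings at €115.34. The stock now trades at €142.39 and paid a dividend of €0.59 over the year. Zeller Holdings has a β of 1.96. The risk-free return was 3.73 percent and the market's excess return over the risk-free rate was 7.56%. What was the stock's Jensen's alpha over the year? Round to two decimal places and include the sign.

+5.42%

Realised HPR = (P1 + D1 − P0) / P0 = (142.39 + 0.59 − 115.34) / 115.34 = 27.64 / 115.34 = 23.9639%
CAPM required = R_f + β·MRP = 3.73% + 1.96 × 7.56% = 18.5476%
α = realised − required = 23.9639% − 18.5476% = +5.42%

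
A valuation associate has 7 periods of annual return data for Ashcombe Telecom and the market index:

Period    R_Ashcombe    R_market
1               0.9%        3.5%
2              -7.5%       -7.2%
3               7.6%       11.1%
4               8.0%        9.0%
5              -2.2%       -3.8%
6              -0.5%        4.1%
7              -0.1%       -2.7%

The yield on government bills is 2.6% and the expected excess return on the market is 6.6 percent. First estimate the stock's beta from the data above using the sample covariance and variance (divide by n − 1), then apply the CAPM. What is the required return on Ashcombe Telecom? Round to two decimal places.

7.52%

Mean R_i = (0.9 − 7.5 + 7.6 + 8.0 − 2.2 − 0.5 − 0.1) / 7 = 0.8857%
Mean R_m = (3.5 − 7.2 + 11.1 + 9.0 − 3.8 + 4.1 − 2.7) / 7 = 2.0000%
Σ(R_i − R̄_i)(R_m − R̄_m) = 207.6900  ⇒  Cov = 207.6900 / 6 = 34.6150
Σ(R_m − R̄_m)² = 278.8400  ⇒  Var(R_m) = 278.8400 / 6 = 46.4733
β = Cov / Var(R_m) = 34.6150 / 46.4733 = 0.7448
E(R) = R_f + β × MRP = 2.6% + 0.7448 × 6.6% = 7.52%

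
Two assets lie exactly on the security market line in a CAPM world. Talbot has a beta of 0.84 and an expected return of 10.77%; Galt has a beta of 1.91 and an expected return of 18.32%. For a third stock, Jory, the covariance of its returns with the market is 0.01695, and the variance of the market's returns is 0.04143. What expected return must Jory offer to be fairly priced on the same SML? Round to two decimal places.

MRP = (18.32% − 10.77%) / (1.91 − 0.84) = 7.0561%
R_f = 10.77% − 0.84 × 7.0561% = 4.8429%
β_Jory = Cov / Var(R_m) = 0.01695 / 0.04143 = 0.4091
E(R_Jory) = R_f + β × MRP = 4.8429% + 0.4091 × 7.0561% = 7.73%

7.73%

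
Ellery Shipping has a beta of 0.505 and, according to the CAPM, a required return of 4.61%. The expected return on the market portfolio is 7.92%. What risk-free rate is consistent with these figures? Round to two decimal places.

E(R) = R_f + β(E(R_m) − R_f) = R_f(1 − β) + β·E(R_m)
4.61% = R_f × (1 − 0.505) + 0.505 × 7.92%
4.61% = R_f × 0.495 + 3.99960%
R_f = (4.61% − 3.99960%) / 0.495 = 1.23%

1.23%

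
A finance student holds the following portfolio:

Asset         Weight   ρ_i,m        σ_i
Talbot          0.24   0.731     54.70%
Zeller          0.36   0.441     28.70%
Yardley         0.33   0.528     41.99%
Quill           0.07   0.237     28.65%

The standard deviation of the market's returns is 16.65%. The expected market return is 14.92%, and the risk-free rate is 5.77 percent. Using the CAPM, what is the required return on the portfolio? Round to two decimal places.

17.83%

β_Talbot = 0.731 × 54.70% / 16.65% = 2.4015
β_Zeller = 0.441 × 28.70% / 16.65% = 0.7602
β_Yardley = 0.528 × 41.99% / 16.65% = 1.3316
β_Quill = 0.237 × 28.65% / 16.65% = 0.4078
β_P = Σ w_i β_i = 0.24×2.4015 + 0.36×0.7602 + 0.33×1.3316 + 0.07×0.4078 = 1.3180
MRP = 14.92% − 5.77% = 9.15%
E(R_P) = R_f + β_P × MRP = 5.77% + 1.3180 × 9.15% = 17.83%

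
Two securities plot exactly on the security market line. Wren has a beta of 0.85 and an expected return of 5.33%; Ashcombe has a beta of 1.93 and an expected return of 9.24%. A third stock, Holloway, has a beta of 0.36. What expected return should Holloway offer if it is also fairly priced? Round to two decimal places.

MRP (SML slope) = (9.24% − 5.33%) / (1.93 − 0.85) = 3.91% / 1.08 = 3.6204%
R_f (intercept) = 5.33% − 0.85 × 3.6204% = 2.2527%
E(R_Holloway) = R_f + β × MRP = 2.2527% + 0.36 × 3.6204% = 3.56%

3.56%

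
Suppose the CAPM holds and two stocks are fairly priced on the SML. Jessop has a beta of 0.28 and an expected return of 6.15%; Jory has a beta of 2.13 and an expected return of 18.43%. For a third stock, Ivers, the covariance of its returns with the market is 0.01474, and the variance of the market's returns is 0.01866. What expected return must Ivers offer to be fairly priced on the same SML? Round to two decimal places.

9.53%

MRP = (18.43% − 6.15%) / (2.13 − 0.28) = 6.6378%
R_f = 6.15% − 0.28 × 6.6378% = 4.2914%
β_Ivers = Cov / Var(R_m) = 0.01474 / 0.01866 = 0.7899
E(R_Ivers) = R_f + β × MRP = 4.2914% + 0.7899 × 6.6378% = 9.53%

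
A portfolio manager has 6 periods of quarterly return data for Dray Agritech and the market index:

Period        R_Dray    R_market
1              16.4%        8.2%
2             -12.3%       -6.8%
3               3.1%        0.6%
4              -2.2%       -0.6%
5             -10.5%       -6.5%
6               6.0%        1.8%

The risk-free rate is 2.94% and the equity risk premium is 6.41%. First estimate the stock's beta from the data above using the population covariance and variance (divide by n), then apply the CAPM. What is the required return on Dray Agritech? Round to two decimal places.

Mean R_i = (16.4 − 12.3 + 3.1 − 2.2 − 10.5 + 6.0) / 6 = 0.0833%
Mean R_m = (8.2 − 6.8 + 0.6 − 0.6 − 6.5 + 1.8) / 6 = -0.5500%
Σ(R_i − R̄_i)(R_m − R̄_m) = 300.6250  ⇒  Cov = 300.6250 / 6 = 50.1042
Σ(R_m − R̄_m)² = 157.8750  ⇒  Var(R_m) = 157.8750 / 6 = 26.3125
β = Cov / Var(R_m) = 50.1042 / 26.3125 = 1.9042
E(R) = R_f + β × MRP = 2.94% + 1.9042 × 6.41% = 15.15%

15.15%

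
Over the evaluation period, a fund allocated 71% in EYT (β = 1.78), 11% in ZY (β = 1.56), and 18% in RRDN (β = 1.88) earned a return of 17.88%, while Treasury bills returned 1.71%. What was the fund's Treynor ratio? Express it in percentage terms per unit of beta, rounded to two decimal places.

β_P = 0.71×1.78 + 0.11×1.56 + 0.18×1.88 = 1.7738
Treynor = (R_P − R_f) / β_P = (17.88% − 1.71%) / 1.7738 = 16.17% / 1.7738 = 9.12%

9.12%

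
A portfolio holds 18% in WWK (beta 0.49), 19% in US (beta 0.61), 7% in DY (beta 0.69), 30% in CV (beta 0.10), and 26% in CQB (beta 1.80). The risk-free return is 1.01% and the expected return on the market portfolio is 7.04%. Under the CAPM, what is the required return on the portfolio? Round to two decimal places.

5.53%

β_P = Σ w_i β_i = 0.18×0.49 + 0.19×0.61 + 0.07×0.69 + 0.30×0.10 + 0.26×1.80 = 0.7504
MRP = 7.04% − 1.01% = 6.03%
E(R_P) = R_f + β_P × MRP = 1.01% + 0.7504 × 6.03% = 5.53%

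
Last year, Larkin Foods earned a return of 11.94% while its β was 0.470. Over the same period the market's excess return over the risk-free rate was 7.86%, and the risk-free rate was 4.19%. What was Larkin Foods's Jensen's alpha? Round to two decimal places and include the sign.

CAPM benchmark = R_f + β(R_m − R_f) = 4.19% + 0.470 × 7.86% = 7.88420%
α = actual − benchmark = 11.94% − 7.88420% = +4.06%

+4.06%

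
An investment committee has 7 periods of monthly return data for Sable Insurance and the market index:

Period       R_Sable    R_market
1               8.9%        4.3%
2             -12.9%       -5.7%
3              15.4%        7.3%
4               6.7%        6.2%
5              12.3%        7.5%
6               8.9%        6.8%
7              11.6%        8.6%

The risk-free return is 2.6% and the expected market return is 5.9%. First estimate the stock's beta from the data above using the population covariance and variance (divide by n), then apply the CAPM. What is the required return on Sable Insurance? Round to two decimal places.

8.64%

Mean R_i = (8.9 − 12.9 + 15.4 + 6.7 + 12.3 + 8.9 + 11.6) / 7 = 7.2714%
Mean R_m = (4.3 − 5.7 + 7.3 + 6.2 + 7.5 + 6.8 + 8.6) / 7 = 5.0000%
Σ(R_i − R̄_i)(R_m − R̄_m) = 263.7900  ⇒  Cov = 263.7900 / 7 = 37.6843
Σ(R_m − R̄_m)² = 144.1600  ⇒  Var(R_m) = 144.1600 / 7 = 20.5943
β = Cov / Var(R_m) = 37.6843 / 20.5943 = 1.8298
MRP = 5.9% − 2.6% = 3.30%
E(R) = R_f + β × MRP = 2.6% + 1.8298 × 3.3% = 8.64%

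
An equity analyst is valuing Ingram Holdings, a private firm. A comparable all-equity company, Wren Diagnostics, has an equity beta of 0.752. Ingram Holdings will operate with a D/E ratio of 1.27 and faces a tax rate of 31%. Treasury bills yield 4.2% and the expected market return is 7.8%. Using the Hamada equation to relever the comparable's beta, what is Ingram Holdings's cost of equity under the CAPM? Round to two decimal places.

β_L = β_U × [1 + (1 − t)(D/E)] = 0.752 × [1 + (1 − 0.31) × 1.27]
    = 0.752 × [1 + 0.69 × 1.27] = 0.752 × 1.8763 = 1.4110
MRP = 7.8% − 4.2% = 3.60%
E(R) = R_f + β_L × MRP = 4.2% + 1.4110 × 3.6% = 9.28%

9.28%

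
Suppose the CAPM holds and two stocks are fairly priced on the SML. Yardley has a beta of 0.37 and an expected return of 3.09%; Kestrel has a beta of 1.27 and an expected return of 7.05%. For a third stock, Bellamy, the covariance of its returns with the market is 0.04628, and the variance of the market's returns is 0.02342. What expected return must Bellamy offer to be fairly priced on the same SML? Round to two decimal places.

MRP = (7.05% − 3.09%) / (1.27 − 0.37) = 4.4000%
R_f = 3.09% − 0.37 × 4.4000% = 1.4620%
β_Bellamy = Cov / Var(R_m) = 0.04628 / 0.02342 = 1.9761
E(R_Bellamy) = R_f + β × MRP = 1.4620% + 1.9761 × 4.4000% = 10.16%

10.16%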